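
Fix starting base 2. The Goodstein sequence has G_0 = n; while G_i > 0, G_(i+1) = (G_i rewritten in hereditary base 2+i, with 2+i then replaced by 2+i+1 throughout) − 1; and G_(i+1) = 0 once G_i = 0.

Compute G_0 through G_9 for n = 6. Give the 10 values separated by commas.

6, 29, 257, 3125, 46655, 98039, 187243, 332147, 555551, 885775

i=0: 6 = 2^2 + 2 (b=2); 2→3: 3^3 + 3 = 30; 30−1 = 29
i=1: 29 = 3^3 + 2 (b=3); 3→4: 4^4 + 2 = 258; 258−1 = 257
i=2: 257 = 4^4 + 1 (b=4); 4→5: 5^5 + 1 = 3126; 3126−1 = 3125
i=3: 3125 = 5^5 (b=5); 5→6: 6^6 = 46656; 46656−1 = 46655
i=4: 46655 = 5·6^5 + 5·6^4 + 5·6^3 + 5·6^2 + 5·6 + 5 (b=6); 6→7: 5·7^5 + 5·7^4 + 5·7^3 + 5·7^2 + 5·7 + 5 = 98040; 98040−1 = 98039
i=5: 98039 = 5·7^5 + 5·7^4 + 5·7^3 + 5·7^2 + 5·7 + 4 (b=7); 7→8: 5·8^5 + 5·8^4 + 5·8^3 + 5·8^2 + 5·8 + 4 = 187244; 187244−1 = 187243
i=6: 187243 = 5·8^5 + 5·8^4 + 5·8^3 + 5·8^2 + 5·8 + 3 (b=8); 8→9: 5·9^5 + 5·9^4 + 5·9^3 + 5·9^2 + 5·9 + 3 = 332148; 332148−1 = 332147
i=7: 332147 = 5·9^5 + 5·9^4 + 5·9^3 + 5·9^2 + 5·9 + 2 (b=9); 9→10: 5·10^5 + 5·10^4 + 5·10^3 + 5·10^2 + 5·10 + 2 = 555552; 555552−1 = 555551
i=8: 555551 = 5·10^5 + 5·10^4 + 5·10^3 + 5·10^2 + 5·10 + 1 (b=10); 10→11: 5·11^5 + 5·11^4 + 5·11^3 + 5·11^2 + 5·11 + 1 = 885776; 885776−1 = 885775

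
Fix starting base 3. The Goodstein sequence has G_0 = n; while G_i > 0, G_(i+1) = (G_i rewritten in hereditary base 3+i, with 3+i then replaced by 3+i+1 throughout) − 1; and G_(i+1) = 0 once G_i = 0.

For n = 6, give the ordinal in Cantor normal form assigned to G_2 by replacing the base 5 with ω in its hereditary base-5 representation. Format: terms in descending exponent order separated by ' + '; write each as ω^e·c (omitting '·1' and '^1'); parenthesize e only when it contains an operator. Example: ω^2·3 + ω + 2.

G_0 = 6. HB_3(6) = 2·3. Bump = 8. G_1 = 7.
G_1 = 7. HB_4(7) = 4 + 3. Bump = 8. G_2 = 7.

ω + 2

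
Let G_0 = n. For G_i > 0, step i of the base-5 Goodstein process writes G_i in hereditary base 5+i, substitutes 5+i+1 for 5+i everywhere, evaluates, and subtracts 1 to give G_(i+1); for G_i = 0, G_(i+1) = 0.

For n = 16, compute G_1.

base 5: 16 = 3·5 + 1; at 6: 3·6 + 1 = 19; next = 18
base 6: 18 = 3·6; at 7: 3·7 = 21; next = 20

18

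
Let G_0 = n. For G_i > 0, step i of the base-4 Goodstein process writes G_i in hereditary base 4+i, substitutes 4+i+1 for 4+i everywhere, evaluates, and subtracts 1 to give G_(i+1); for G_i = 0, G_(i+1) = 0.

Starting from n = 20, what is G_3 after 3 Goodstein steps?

51

[0] 20 ≡ 4^2 + 4 (base 4). Lift 5: 30. −1: 29.
[1] 29 ≡ 5^2 + 4 (base 5). Lift 6: 40. −1: 39.
[2] 39 ≡ 6^2 + 3 (base 6). Lift 7: 52. −1: 51.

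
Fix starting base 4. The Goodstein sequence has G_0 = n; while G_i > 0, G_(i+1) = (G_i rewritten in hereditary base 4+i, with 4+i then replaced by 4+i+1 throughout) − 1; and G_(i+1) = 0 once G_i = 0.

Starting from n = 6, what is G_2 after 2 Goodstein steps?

6

i=0: 6 = 4 + 2 (b=4); 4→5: 5 + 2 = 7; 7−1 = 6
i=1: 6 = 5 + 1 (b=5); 5→6: 6 + 1 = 7; 7−1 = 6
i=2: 6 = 6 (b=6); 6→7: 7 = 7; 7−1 = 6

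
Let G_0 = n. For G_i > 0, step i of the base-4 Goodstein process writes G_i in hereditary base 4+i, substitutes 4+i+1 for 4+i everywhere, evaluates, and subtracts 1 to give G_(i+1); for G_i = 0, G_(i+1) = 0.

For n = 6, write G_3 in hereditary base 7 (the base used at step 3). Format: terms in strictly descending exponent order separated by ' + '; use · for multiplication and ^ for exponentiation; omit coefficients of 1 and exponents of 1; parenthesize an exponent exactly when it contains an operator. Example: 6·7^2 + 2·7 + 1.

i=0: 6 = 4 + 2 (b=4); 4→5: 5 + 2 = 7; 7−1 = 6
i=1: 6 = 5 + 1 (b=5); 5→6: 6 + 1 = 7; 7−1 = 6
i=2: 6 = 6 (b=6); 6→7: 7 = 7; 7−1 = 6

6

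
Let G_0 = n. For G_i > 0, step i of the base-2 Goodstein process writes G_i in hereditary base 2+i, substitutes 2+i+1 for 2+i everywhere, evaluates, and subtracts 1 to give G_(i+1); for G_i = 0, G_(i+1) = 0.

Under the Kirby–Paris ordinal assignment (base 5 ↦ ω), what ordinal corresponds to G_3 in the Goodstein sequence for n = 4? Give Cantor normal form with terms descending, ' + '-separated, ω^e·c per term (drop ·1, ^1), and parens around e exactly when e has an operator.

ω^2·2 + ω·2

i=0: 4 = 2^2 (b=2); 2→3: 3^3 = 27; 27−1 = 26
i=1: 26 = 2·3^2 + 2·3 + 2 (b=3); 3→4: 2·4^2 + 2·4 + 2 = 42; 42−1 = 41
i=2: 41 = 2·4^2 + 2·4 + 1 (b=4); 4→5: 2·5^2 + 2·5 + 1 = 61; 61−1 = 60
i=3: 60 = 2·5^2 + 2·5 (b=5); 5→6: 2·6^2 + 2·6 = 84; 84−1 = 83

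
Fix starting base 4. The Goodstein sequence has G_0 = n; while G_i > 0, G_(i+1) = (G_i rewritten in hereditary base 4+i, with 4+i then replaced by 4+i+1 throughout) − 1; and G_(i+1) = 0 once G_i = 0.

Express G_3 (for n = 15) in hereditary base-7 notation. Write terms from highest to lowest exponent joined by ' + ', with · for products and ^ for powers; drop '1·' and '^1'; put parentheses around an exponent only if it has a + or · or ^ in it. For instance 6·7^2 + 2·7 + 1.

[0] 15 ≡ 3·4 + 3 (base 4). Lift 5: 18. −1: 17.
[1] 17 ≡ 3·5 + 2 (base 5). Lift 6: 20. −1: 19.
[2] 19 ≡ 3·6 + 1 (base 6). Lift 7: 22. −1: 21.
[3] 21 ≡ 3·7 (base 7). Lift 8: 24. −1: 23.

3·7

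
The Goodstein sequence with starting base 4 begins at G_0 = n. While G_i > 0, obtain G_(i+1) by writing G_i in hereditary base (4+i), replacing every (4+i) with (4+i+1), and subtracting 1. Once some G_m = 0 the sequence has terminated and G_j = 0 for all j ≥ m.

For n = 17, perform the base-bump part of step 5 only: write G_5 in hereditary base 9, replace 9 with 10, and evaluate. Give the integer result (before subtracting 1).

52

step 0: 17 = 4^2 + 1; sub 5 for 4: 5^2 + 1; = 26; G_1 = 26−1 = 25
step 1: 25 = 5^2; sub 6 for 5: 6^2; = 36; G_2 = 36−1 = 35
step 2: 35 = 5·6 + 5; sub 7 for 6: 5·7 + 5; = 40; G_3 = 40−1 = 39
step 3: 39 = 5·7 + 4; sub 8 for 7: 5·8 + 4; = 44; G_4 = 44−1 = 43
step 4: 43 = 5·8 + 3; sub 9 for 8: 5·9 + 3; = 48; G_5 = 48−1 = 47
step 5: 47 = 5·9 + 2; sub 10 for 9: 5·10 + 2; = 52; G_6 = 52−1 = 51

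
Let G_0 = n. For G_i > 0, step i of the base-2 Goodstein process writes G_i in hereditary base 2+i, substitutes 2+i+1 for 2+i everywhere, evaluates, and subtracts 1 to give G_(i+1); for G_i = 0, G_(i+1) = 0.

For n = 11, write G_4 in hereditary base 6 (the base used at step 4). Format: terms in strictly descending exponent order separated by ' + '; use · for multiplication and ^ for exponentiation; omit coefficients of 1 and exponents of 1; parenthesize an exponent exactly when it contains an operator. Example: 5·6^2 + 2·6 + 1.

[0] 11 ≡ 2^(2 + 1) + 2 + 1 (base 2). Lift 3: 85. −1: 84.
[1] 84 ≡ 3^(3 + 1) + 3 (base 3). Lift 4: 1028. −1: 1027.
[2] 1027 ≡ 4^(4 + 1) + 3 (base 4). Lift 5: 15628. −1: 15627.
[3] 15627 ≡ 5^(5 + 1) + 2 (base 5). Lift 6: 279938. −1: 279937.
[4] 279937 ≡ 6^(6 + 1) + 1 (base 6). Lift 7: 5764802. −1: 5764801.

6^(6 + 1) + 1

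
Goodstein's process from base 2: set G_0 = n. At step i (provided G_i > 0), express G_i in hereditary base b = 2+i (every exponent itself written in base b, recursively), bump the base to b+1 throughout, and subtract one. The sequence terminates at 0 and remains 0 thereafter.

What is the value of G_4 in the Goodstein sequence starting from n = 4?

83

[0] 4 ≡ 2^2 (base 2). Lift 3: 27. −1: 26.
[1] 26 ≡ 2·3^2 + 2·3 + 2 (base 3). Lift 4: 42. −1: 41.
[2] 41 ≡ 2·4^2 + 2·4 + 1 (base 4). Lift 5: 61. −1: 60.
[3] 60 ≡ 2·5^2 + 2·5 (base 5). Lift 6: 84. −1: 83.
[4] 83 ≡ 2·6^2 + 6 + 5 (base 6). Lift 7: 110. −1: 109.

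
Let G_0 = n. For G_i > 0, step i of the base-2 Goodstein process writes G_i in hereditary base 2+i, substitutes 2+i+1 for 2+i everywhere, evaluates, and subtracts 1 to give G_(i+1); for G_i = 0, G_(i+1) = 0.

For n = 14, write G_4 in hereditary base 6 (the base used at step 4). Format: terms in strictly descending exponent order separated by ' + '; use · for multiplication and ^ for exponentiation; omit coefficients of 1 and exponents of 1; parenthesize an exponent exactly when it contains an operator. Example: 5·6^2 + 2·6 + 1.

(0) 14|_2 = 2^(2 + 1) + 2^2 + 2 ↦ 3^(3 + 1) + 3^3 + 3|_3 = 111 ⇒ 110
(1) 110|_3 = 3^(3 + 1) + 3^3 + 2 ↦ 4^(4 + 1) + 4^4 + 2|_4 = 1282 ⇒ 1281
(2) 1281|_4 = 4^(4 + 1) + 4^4 + 1 ↦ 5^(5 + 1) + 5^5 + 1|_5 = 18751 ⇒ 18750
(3) 18750|_5 = 5^(5 + 1) + 5^5 ↦ 6^(6 + 1) + 6^6|_6 = 326592 ⇒ 326591
(4) 326591|_6 = 6^(6 + 1) + 5·6^5 + 5·6^4 + 5·6^3 + 5·6^2 + 5·6 + 5 ↦ 7^(7 + 1) + 5·7^5 + 5·7^4 + 5·7^3 + 5·7^2 + 5·7 + 5|_7 = 5862841 ⇒ 5862840

6^(6 + 1) + 5·6^5 + 5·6^4 + 5·6^3 + 5·6^2 + 5·6 + 5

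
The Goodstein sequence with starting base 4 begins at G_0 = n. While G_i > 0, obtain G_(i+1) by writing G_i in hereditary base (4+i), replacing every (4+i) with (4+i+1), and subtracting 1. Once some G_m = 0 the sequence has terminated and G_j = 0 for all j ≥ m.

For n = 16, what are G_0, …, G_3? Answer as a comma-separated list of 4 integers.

16, 24, 27, 30

base 4: 16 = 4^2; at 5: 5^2 = 25; next = 24
base 5: 24 = 4·5 + 4; at 6: 4·6 + 4 = 28; next = 27
base 6: 27 = 4·6 + 3; at 7: 4·7 + 3 = 31; next = 30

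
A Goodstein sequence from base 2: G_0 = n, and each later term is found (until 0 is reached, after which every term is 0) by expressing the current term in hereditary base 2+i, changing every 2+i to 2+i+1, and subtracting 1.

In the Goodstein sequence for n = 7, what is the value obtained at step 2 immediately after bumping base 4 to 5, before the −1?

base 2: 7 = 2^2 + 2 + 1; at 3: 3^3 + 3 + 1 = 31; next = 30
base 3: 30 = 3^3 + 3; at 4: 4^4 + 4 = 260; next = 259
base 4: 259 = 4^4 + 3; at 5: 5^5 + 3 = 3128; next = 3127

3128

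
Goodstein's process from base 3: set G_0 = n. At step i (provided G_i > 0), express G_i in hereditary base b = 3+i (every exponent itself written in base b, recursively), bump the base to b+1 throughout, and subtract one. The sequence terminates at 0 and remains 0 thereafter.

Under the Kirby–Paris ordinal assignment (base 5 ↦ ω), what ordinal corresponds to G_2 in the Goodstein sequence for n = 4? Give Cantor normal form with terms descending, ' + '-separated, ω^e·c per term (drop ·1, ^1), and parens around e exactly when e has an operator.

G_0=4  [base 3] 3 + 1  →[3↦4]→  4 + 1 = 5  −1 ⇒ G_1=4
G_1=4  [base 4] 4  →[4↦5]→  5 = 5  −1 ⇒ G_2=4
G_2=4  [base 5] 4  →[5↦6]→  4 = 4  −1 ⇒ G_3=3

4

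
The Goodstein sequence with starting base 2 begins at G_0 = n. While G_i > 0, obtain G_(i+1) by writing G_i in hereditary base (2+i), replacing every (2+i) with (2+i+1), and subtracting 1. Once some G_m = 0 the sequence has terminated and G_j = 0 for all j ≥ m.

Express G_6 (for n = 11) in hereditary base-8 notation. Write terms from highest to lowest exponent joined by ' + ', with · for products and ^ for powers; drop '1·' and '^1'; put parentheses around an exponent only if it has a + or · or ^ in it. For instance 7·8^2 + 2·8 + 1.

i=0: 11 = 2^(2 + 1) + 2 + 1 (b=2); 2→3: 3^(3 + 1) + 3 + 1 = 85; 85−1 = 84
i=1: 84 = 3^(3 + 1) + 3 (b=3); 3→4: 4^(4 + 1) + 4 = 1028; 1028−1 = 1027
i=2: 1027 = 4^(4 + 1) + 3 (b=4); 4→5: 5^(5 + 1) + 3 = 15628; 15628−1 = 15627
i=3: 15627 = 5^(5 + 1) + 2 (b=5); 5→6: 6^(6 + 1) + 2 = 279938; 279938−1 = 279937
i=4: 279937 = 6^(6 + 1) + 1 (b=6); 6→7: 7^(7 + 1) + 1 = 5764802; 5764802−1 = 5764801
i=5: 5764801 = 7^(7 + 1) (b=7); 7→8: 8^(8 + 1) = 134217728; 134217728−1 = 134217727
i=6: 134217727 = 7·8^8 + 7·8^7 + 7·8^6 + 7·8^5 + 7·8^4 + 7·8^3 + 7·8^2 + 7·8 + 7 (b=8); 8→9: 7·9^9 + 7·9^7 + 7·9^6 + 7·9^5 + 7·9^4 + 7·9^3 + 7·9^2 + 7·9 + 7 = 2749609303; 2749609303−1 = 2749609302

7·8^8 + 7·8^7 + 7·8^6 + 7·8^5 + 7·8^4 + 7·8^3 + 7·8^2 + 7·8 + 7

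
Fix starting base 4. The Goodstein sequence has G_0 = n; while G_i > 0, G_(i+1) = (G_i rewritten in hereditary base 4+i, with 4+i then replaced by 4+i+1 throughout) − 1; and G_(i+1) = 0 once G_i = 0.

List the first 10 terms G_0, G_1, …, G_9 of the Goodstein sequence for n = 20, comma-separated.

base 4: 20 = 4^2 + 4; at 5: 5^2 + 5 = 30; next = 29
base 5: 29 = 5^2 + 4; at 6: 6^2 + 4 = 40; next = 39
base 6: 39 = 6^2 + 3; at 7: 7^2 + 3 = 52; next = 51
base 7: 51 = 7^2 + 2; at 8: 8^2 + 2 = 66; next = 65
base 8: 65 = 8^2 + 1; at 9: 9^2 + 1 = 82; next = 81
base 9: 81 = 9^2; at 10: 10^2 = 100; next = 99
base 10: 99 = 9·10 + 9; at 11: 9·11 + 9 = 108; next = 107
base 11: 107 = 9·11 + 8; at 12: 9·12 + 8 = 116; next = 115
base 12: 115 = 9·12 + 7; at 13: 9·13 + 7 = 124; next = 123

20, 29, 39, 51, 65, 81, 99, 107, 115, 123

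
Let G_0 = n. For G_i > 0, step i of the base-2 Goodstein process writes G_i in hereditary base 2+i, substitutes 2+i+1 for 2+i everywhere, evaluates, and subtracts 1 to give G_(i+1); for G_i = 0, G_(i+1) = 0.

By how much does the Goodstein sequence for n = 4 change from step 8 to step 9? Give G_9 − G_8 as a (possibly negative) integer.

i=0: 4 = 2^2 (b=2); 2→3: 3^3 = 27; 27−1 = 26
i=1: 26 = 2·3^2 + 2·3 + 2 (b=3); 3→4: 2·4^2 + 2·4 + 2 = 42; 42−1 = 41
i=2: 41 = 2·4^2 + 2·4 + 1 (b=4); 4→5: 2·5^2 + 2·5 + 1 = 61; 61−1 = 60
i=3: 60 = 2·5^2 + 2·5 (b=5); 5→6: 2·6^2 + 2·6 = 84; 84−1 = 83
i=4: 83 = 2·6^2 + 6 + 5 (b=6); 6→7: 2·7^2 + 7 + 5 = 110; 110−1 = 109
i=5: 109 = 2·7^2 + 7 + 4 (b=7); 7→8: 2·8^2 + 8 + 4 = 140; 140−1 = 139
i=6: 139 = 2·8^2 + 8 + 3 (b=8); 8→9: 2·9^2 + 9 + 3 = 174; 174−1 = 173
i=7: 173 = 2·9^2 + 9 + 2 (b=9); 9→10: 2·10^2 + 10 + 2 = 212; 212−1 = 211
i=8: 211 = 2·10^2 + 10 + 1 (b=10); 10→11: 2·11^2 + 11 + 1 = 254; 254−1 = 253

42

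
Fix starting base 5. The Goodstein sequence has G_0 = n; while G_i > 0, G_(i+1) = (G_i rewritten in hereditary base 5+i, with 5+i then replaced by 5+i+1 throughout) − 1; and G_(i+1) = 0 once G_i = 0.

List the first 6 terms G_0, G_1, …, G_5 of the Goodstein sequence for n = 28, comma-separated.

[0] 28 ≡ 5^2 + 3 (base 5). Lift 6: 39. −1: 38.
[1] 38 ≡ 6^2 + 2 (base 6). Lift 7: 51. −1: 50.
[2] 50 ≡ 7^2 + 1 (base 7). Lift 8: 65. −1: 64.
[3] 64 ≡ 8^2 (base 8). Lift 9: 81. −1: 80.
[4] 80 ≡ 8·9 + 8 (base 9). Lift 10: 88. −1: 87.

28, 38, 50, 64, 80, 87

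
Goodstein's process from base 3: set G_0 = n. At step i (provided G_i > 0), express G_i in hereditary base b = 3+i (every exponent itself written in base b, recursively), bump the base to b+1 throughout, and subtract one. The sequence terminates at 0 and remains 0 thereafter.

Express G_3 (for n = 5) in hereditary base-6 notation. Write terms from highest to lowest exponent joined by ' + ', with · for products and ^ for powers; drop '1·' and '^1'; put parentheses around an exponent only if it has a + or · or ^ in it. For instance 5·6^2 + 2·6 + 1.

5

[0] 5 ≡ 3 + 2 (base 3). Lift 4: 6. −1: 5.
[1] 5 ≡ 4 + 1 (base 4). Lift 5: 6. −1: 5.
[2] 5 ≡ 5 (base 5). Lift 6: 6. −1: 5.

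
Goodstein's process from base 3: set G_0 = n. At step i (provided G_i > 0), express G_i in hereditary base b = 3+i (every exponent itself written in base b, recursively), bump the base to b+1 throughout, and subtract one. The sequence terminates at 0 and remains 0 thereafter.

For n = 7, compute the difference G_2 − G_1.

step 0: 7 = 2·3 + 1; sub 4 for 3: 2·4 + 1; = 9; G_1 = 9−1 = 8
step 1: 8 = 2·4; sub 5 for 4: 2·5; = 10; G_2 = 10−1 = 9

1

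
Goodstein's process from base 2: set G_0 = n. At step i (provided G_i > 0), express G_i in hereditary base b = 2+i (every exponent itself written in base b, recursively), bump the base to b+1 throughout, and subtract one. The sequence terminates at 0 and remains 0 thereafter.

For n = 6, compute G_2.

257

i=0: 6 = 2^2 + 2 (b=2); 2→3: 3^3 + 3 = 30; 30−1 = 29
i=1: 29 = 3^3 + 2 (b=3); 3→4: 4^4 + 2 = 258; 258−1 = 257
i=2: 257 = 4^4 + 1 (b=4); 4→5: 5^5 + 1 = 3126; 3126−1 = 3125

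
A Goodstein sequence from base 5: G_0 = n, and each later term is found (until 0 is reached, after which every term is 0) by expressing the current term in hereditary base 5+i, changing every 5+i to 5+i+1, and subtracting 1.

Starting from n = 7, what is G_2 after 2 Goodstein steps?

base 5: 7 = 5 + 2; at 6: 6 + 2 = 8; next = 7
base 6: 7 = 6 + 1; at 7: 7 + 1 = 8; next = 7
base 7: 7 = 7; at 8: 8 = 8; next = 7

7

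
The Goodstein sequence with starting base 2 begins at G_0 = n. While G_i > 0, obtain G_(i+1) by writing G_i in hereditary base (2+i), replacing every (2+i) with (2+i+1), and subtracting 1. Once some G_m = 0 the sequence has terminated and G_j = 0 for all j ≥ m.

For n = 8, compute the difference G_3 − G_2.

[0] 8 ≡ 2^(2 + 1) (base 2). Lift 3: 81. −1: 80.
[1] 80 ≡ 2·3^3 + 2·3^2 + 2·3 + 2 (base 3). Lift 4: 554. −1: 553.
[2] 553 ≡ 2·4^4 + 2·4^2 + 2·4 + 1 (base 4). Lift 5: 6311. −1: 6310.

5757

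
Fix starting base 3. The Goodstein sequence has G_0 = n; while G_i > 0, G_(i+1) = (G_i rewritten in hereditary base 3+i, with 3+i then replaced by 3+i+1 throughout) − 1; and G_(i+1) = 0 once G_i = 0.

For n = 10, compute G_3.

27

i=0: 10 = 3^2 + 1 (b=3); 3→4: 4^2 + 1 = 17; 17−1 = 16
i=1: 16 = 4^2 (b=4); 4→5: 5^2 = 25; 25−1 = 24
i=2: 24 = 4·5 + 4 (b=5); 5→6: 4·6 + 4 = 28; 28−1 = 27
i=3: 27 = 4·6 + 3 (b=6); 6→7: 4·7 + 3 = 31; 31−1 = 30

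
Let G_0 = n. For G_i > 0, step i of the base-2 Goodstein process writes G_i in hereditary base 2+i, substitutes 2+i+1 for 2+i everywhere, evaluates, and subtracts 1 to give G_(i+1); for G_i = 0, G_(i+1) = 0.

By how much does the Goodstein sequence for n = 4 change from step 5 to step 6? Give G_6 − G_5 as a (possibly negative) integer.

30

G_0=4  [base 2] 2^2  →[2↦3]→  3^3 = 27  −1 ⇒ G_1=26
G_1=26  [base 3] 2·3^2 + 2·3 + 2  →[3↦4]→  2·4^2 + 2·4 + 2 = 42  −1 ⇒ G_2=41
G_2=41  [base 4] 2·4^2 + 2·4 + 1  →[4↦5]→  2·5^2 + 2·5 + 1 = 61  −1 ⇒ G_3=60
G_3=60  [base 5] 2·5^2 + 2·5  →[5↦6]→  2·6^2 + 2·6 = 84  −1 ⇒ G_4=83
G_4=83  [base 6] 2·6^2 + 6 + 5  →[6↦7]→  2·7^2 + 7 + 5 = 110  −1 ⇒ G_5=109
G_5=109  [base 7] 2·7^2 + 7 + 4  →[7↦8]→  2·8^2 + 8 + 4 = 140  −1 ⇒ G_6=139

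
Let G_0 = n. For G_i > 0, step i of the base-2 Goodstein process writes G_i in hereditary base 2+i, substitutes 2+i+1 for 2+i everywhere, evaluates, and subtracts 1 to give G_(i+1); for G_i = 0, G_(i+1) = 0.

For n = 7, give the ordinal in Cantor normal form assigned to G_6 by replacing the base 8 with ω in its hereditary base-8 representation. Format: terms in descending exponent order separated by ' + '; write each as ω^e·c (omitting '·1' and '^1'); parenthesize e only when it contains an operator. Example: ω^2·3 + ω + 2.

ω^7·7 + ω^6·7 + ω^5·7 + ω^4·7 + ω^3·7 + ω^2·7 + ω·7 + 7

G_0 = 7. HB_2(7) = 2^2 + 2 + 1. Bump = 31. G_1 = 30.
G_1 = 30. HB_3(30) = 3^3 + 3. Bump = 260. G_2 = 259.
G_2 = 259. HB_4(259) = 4^4 + 3. Bump = 3128. G_3 = 3127.
G_3 = 3127. HB_5(3127) = 5^5 + 2. Bump = 46658. G_4 = 46657.
G_4 = 46657. HB_6(46657) = 6^6 + 1. Bump = 823544. G_5 = 823543.
G_5 = 823543. HB_7(823543) = 7^7. Bump = 16777216. G_6 = 16777215.
G_6 = 16777215. HB_8(16777215) = 7·8^7 + 7·8^6 + 7·8^5 + 7·8^4 + 7·8^3 + 7·8^2 + 7·8 + 7. Bump = 37665880. G_7 = 37665879.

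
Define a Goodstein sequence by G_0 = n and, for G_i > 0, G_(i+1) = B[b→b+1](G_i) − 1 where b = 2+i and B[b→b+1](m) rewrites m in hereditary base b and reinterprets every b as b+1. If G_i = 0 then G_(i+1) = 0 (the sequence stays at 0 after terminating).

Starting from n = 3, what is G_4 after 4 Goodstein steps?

G_0=3  [base 2] 2 + 1  →[2↦3]→  3 + 1 = 4  −1 ⇒ G_1=3
G_1=3  [base 3] 3  →[3↦4]→  4 = 4  −1 ⇒ G_2=3
G_2=3  [base 4] 3  →[4↦5]→  3 = 3  −1 ⇒ G_3=2
G_3=2  [base 5] 2  →[5↦6]→  2 = 2  −1 ⇒ G_4=1
G_4=1  [base 6] 1  →[6↦7]→  1 = 1  −1 ⇒ G_5=0

1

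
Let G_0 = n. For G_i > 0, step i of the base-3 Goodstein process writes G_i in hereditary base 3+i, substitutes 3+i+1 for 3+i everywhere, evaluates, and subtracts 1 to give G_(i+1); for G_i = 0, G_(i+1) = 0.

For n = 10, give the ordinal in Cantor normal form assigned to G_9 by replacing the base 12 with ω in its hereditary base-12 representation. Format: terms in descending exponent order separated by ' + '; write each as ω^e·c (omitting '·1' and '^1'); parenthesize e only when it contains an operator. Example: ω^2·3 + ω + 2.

ω·3 + 7

G_0 = 10. HB_3(10) = 3^2 + 1. Bump = 17. G_1 = 16.
G_1 = 16. HB_4(16) = 4^2. Bump = 25. G_2 = 24.
G_2 = 24. HB_5(24) = 4·5 + 4. Bump = 28. G_3 = 27.
G_3 = 27. HB_6(27) = 4·6 + 3. Bump = 31. G_4 = 30.
G_4 = 30. HB_7(30) = 4·7 + 2. Bump = 34. G_5 = 33.
G_5 = 33. HB_8(33) = 4·8 + 1. Bump = 37. G_6 = 36.
G_6 = 36. HB_9(36) = 4·9. Bump = 40. G_7 = 39.
G_7 = 39. HB_10(39) = 3·10 + 9. Bump = 42. G_8 = 41.
G_8 = 41. HB_11(41) = 3·11 + 8. Bump = 44. G_9 = 43.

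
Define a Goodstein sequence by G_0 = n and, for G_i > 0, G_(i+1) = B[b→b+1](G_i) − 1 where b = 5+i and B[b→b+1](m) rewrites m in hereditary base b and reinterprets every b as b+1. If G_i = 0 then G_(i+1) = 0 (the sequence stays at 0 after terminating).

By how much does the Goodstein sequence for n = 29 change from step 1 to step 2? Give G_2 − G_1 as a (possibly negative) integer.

12

base 5: 29 = 5^2 + 4; at 6: 6^2 + 4 = 40; next = 39
base 6: 39 = 6^2 + 3; at 7: 7^2 + 3 = 52; next = 51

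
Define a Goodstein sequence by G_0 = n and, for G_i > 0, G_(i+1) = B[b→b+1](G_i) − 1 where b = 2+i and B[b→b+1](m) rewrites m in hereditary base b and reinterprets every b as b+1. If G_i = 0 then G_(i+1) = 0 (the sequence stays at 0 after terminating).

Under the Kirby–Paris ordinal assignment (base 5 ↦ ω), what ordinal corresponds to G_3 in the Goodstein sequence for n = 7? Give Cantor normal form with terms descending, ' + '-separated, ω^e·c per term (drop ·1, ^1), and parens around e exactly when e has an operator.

step 0: 7 = 2^2 + 2 + 1; sub 3 for 2: 3^3 + 3 + 1; = 31; G_1 = 31−1 = 30
step 1: 30 = 3^3 + 3; sub 4 for 3: 4^4 + 4; = 260; G_2 = 260−1 = 259
step 2: 259 = 4^4 + 3; sub 5 for 4: 5^5 + 3; = 3128; G_3 = 3128−1 = 3127
step 3: 3127 = 5^5 + 2; sub 6 for 5: 6^6 + 2; = 46658; G_4 = 46658−1 = 46657

ω^ω + 2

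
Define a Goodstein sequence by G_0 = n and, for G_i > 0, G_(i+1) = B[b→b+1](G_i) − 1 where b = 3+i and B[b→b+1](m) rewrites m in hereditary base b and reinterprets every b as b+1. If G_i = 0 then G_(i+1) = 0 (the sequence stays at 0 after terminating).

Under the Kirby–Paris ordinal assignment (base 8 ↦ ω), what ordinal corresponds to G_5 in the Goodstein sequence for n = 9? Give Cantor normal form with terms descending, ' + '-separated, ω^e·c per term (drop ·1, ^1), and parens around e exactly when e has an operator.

i=0: 9 = 3^2 (b=3); 3→4: 4^2 = 16; 16−1 = 15
i=1: 15 = 3·4 + 3 (b=4); 4→5: 3·5 + 3 = 18; 18−1 = 17
i=2: 17 = 3·5 + 2 (b=5); 5→6: 3·6 + 2 = 20; 20−1 = 19
i=3: 19 = 3·6 + 1 (b=6); 6→7: 3·7 + 1 = 22; 22−1 = 21
i=4: 21 = 3·7 (b=7); 7→8: 3·8 = 24; 24−1 = 23
i=5: 23 = 2·8 + 7 (b=8); 8→9: 2·9 + 7 = 25; 25−1 = 24

ω·2 + 7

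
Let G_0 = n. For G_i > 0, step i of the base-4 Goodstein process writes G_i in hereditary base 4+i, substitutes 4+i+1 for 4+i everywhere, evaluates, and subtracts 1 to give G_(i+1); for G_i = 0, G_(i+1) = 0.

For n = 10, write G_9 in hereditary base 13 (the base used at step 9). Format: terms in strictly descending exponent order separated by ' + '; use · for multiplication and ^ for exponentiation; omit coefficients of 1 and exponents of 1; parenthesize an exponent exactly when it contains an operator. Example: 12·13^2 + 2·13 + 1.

i=0: 10 = 2·4 + 2 (b=4); 4→5: 2·5 + 2 = 12; 12−1 = 11
i=1: 11 = 2·5 + 1 (b=5); 5→6: 2·6 + 1 = 13; 13−1 = 12
i=2: 12 = 2·6 (b=6); 6→7: 2·7 = 14; 14−1 = 13
i=3: 13 = 7 + 6 (b=7); 7→8: 8 + 6 = 14; 14−1 = 13
i=4: 13 = 8 + 5 (b=8); 8→9: 9 + 5 = 14; 14−1 = 13
i=5: 13 = 9 + 4 (b=9); 9→10: 10 + 4 = 14; 14−1 = 13
i=6: 13 = 10 + 3 (b=10); 10→11: 11 + 3 = 14; 14−1 = 13
i=7: 13 = 11 + 2 (b=11); 11→12: 12 + 2 = 14; 14−1 = 13
i=8: 13 = 12 + 1 (b=12); 12→13: 13 + 1 = 14; 14−1 = 13

13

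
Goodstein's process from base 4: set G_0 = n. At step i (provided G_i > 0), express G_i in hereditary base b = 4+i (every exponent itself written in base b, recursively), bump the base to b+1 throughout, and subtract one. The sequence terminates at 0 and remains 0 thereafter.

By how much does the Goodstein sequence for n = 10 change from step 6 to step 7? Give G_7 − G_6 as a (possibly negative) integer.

base 4: 10 = 2·4 + 2; at 5: 2·5 + 2 = 12; next = 11
base 5: 11 = 2·5 + 1; at 6: 2·6 + 1 = 13; next = 12
base 6: 12 = 2·6; at 7: 2·7 = 14; next = 13
base 7: 13 = 7 + 6; at 8: 8 + 6 = 14; next = 13
base 8: 13 = 8 + 5; at 9: 9 + 5 = 14; next = 13
base 9: 13 = 9 + 4; at 10: 10 + 4 = 14; next = 13
base 10: 13 = 10 + 3; at 11: 11 + 3 = 14; next = 13

0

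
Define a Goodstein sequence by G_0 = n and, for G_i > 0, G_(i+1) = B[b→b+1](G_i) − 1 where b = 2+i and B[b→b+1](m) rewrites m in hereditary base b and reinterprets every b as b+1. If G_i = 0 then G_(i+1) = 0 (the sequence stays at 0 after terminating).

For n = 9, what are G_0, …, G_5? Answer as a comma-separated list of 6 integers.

9, 81, 1023, 9842, 140743, 2471826

step 0: 9 = 2^(2 + 1) + 1; sub 3 for 2: 3^(3 + 1) + 1; = 82; G_1 = 82−1 = 81
step 1: 81 = 3^(3 + 1); sub 4 for 3: 4^(4 + 1); = 1024; G_2 = 1024−1 = 1023
step 2: 1023 = 3·4^4 + 3·4^3 + 3·4^2 + 3·4 + 3; sub 5 for 4: 3·5^5 + 3·5^3 + 3·5^2 + 3·5 + 3; = 9843; G_3 = 9843−1 = 9842
step 3: 9842 = 3·5^5 + 3·5^3 + 3·5^2 + 3·5 + 2; sub 6 for 5: 3·6^6 + 3·6^3 + 3·6^2 + 3·6 + 2; = 140744; G_4 = 140744−1 = 140743
step 4: 140743 = 3·6^6 + 3·6^3 + 3·6^2 + 3·6 + 1; sub 7 for 6: 3·7^7 + 3·7^3 + 3·7^2 + 3·7 + 1; = 2471827; G_5 = 2471827−1 = 2471826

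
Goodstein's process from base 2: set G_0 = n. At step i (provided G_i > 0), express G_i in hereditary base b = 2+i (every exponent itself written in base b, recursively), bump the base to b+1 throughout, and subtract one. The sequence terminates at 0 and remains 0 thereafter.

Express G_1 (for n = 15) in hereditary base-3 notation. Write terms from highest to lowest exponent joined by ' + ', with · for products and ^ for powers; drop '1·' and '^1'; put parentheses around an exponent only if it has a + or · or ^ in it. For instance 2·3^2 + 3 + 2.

3^(3 + 1) + 3^3 + 3

step 0: 15 = 2^(2 + 1) + 2^2 + 2 + 1; sub 3 for 2: 3^(3 + 1) + 3^3 + 3 + 1; = 112; G_1 = 112−1 = 111
step 1: 111 = 3^(3 + 1) + 3^3 + 3; sub 4 for 3: 4^(4 + 1) + 4^4 + 4; = 1284; G_2 = 1284−1 = 1283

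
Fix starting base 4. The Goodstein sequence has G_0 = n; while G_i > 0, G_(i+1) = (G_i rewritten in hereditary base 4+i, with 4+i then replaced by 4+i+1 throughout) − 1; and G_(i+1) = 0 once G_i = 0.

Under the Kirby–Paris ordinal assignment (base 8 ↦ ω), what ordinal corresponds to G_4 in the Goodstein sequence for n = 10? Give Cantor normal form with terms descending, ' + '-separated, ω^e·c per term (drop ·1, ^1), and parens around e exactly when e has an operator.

ω + 5

i=0: 10 = 2·4 + 2 (b=4); 4→5: 2·5 + 2 = 12; 12−1 = 11
i=1: 11 = 2·5 + 1 (b=5); 5→6: 2·6 + 1 = 13; 13−1 = 12
i=2: 12 = 2·6 (b=6); 6→7: 2·7 = 14; 14−1 = 13
i=3: 13 = 7 + 6 (b=7); 7→8: 8 + 6 = 14; 14−1 = 13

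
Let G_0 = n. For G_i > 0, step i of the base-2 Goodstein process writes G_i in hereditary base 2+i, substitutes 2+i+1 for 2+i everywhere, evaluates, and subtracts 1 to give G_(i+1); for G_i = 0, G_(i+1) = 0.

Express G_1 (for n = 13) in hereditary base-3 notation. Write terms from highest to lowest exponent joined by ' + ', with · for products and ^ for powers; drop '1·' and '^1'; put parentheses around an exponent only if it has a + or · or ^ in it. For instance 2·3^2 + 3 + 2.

(0) 13|_2 = 2^(2 + 1) + 2^2 + 1 ↦ 3^(3 + 1) + 3^3 + 1|_3 = 109 ⇒ 108
(1) 108|_3 = 3^(3 + 1) + 3^3 ↦ 4^(4 + 1) + 4^4|_4 = 1280 ⇒ 1279

3^(3 + 1) + 3^3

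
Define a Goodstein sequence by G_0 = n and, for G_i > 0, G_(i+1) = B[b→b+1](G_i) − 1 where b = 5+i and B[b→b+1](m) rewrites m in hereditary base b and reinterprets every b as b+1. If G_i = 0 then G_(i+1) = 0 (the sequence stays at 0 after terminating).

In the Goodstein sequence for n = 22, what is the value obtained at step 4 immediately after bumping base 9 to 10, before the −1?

36

i=0: 22 = 4·5 + 2 (b=5); 5→6: 4·6 + 2 = 26; 26−1 = 25
i=1: 25 = 4·6 + 1 (b=6); 6→7: 4·7 + 1 = 29; 29−1 = 28
i=2: 28 = 4·7 (b=7); 7→8: 4·8 = 32; 32−1 = 31
i=3: 31 = 3·8 + 7 (b=8); 8→9: 3·9 + 7 = 34; 34−1 = 33
i=4: 33 = 3·9 + 6 (b=9); 9→10: 3·10 + 6 = 36; 36−1 = 35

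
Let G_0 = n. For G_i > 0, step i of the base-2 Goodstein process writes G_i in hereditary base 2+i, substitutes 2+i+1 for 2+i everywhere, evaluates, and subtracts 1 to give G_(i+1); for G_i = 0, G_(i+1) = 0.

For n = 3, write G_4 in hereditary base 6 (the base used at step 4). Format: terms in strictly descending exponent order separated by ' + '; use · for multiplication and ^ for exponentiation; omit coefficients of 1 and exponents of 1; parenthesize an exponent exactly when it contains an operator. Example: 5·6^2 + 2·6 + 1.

1

G_0 = 3. HB_2(3) = 2 + 1. Bump = 4. G_1 = 3.
G_1 = 3. HB_3(3) = 3. Bump = 4. G_2 = 3.
G_2 = 3. HB_4(3) = 3. Bump = 3. G_3 = 2.
G_3 = 2. HB_5(2) = 2. Bump = 2. G_4 = 1.
G_4 = 1. HB_6(1) = 1. Bump = 1. G_5 = 0.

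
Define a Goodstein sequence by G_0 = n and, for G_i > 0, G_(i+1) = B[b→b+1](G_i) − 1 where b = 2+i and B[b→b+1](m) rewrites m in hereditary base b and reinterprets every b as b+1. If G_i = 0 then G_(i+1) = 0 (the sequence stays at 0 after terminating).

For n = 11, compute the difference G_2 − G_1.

943

step 0: 11 = 2^(2 + 1) + 2 + 1; sub 3 for 2: 3^(3 + 1) + 3 + 1; = 85; G_1 = 85−1 = 84
step 1: 84 = 3^(3 + 1) + 3; sub 4 for 3: 4^(4 + 1) + 4; = 1028; G_2 = 1028−1 = 1027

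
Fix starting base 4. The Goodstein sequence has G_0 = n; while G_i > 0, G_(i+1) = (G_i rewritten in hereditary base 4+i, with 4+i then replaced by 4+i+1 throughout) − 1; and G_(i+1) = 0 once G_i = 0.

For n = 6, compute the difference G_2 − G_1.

0

G_0=6  [base 4] 4 + 2  →[4↦5]→  5 + 2 = 7  −1 ⇒ G_1=6
G_1=6  [base 5] 5 + 1  →[5↦6]→  6 + 1 = 7  −1 ⇒ G_2=6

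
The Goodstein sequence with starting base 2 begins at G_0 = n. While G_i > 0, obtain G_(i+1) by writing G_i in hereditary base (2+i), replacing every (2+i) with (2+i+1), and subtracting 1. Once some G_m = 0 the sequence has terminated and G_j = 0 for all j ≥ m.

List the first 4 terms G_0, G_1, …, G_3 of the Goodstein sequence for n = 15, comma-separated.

15, 111, 1283, 18752

G_0=15  [base 2] 2^(2 + 1) + 2^2 + 2 + 1  →[2↦3]→  3^(3 + 1) + 3^3 + 3 + 1 = 112  −1 ⇒ G_1=111
G_1=111  [base 3] 3^(3 + 1) + 3^3 + 3  →[3↦4]→  4^(4 + 1) + 4^4 + 4 = 1284  −1 ⇒ G_2=1283
G_2=1283  [base 4] 4^(4 + 1) + 4^4 + 3  →[4↦5]→  5^(5 + 1) + 5^5 + 3 = 18753  −1 ⇒ G_3=18752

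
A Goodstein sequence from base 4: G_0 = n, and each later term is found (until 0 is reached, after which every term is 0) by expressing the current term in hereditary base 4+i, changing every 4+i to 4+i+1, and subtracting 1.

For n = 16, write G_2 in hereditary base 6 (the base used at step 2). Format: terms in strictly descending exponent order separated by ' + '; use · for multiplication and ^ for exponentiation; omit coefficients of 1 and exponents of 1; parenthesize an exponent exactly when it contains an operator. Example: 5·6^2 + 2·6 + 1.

(0) 16|_4 = 4^2 ↦ 5^2|_5 = 25 ⇒ 24
(1) 24|_5 = 4·5 + 4 ↦ 4·6 + 4|_6 = 28 ⇒ 27
(2) 27|_6 = 4·6 + 3 ↦ 4·7 + 3|_7 = 31 ⇒ 30

4·6 + 3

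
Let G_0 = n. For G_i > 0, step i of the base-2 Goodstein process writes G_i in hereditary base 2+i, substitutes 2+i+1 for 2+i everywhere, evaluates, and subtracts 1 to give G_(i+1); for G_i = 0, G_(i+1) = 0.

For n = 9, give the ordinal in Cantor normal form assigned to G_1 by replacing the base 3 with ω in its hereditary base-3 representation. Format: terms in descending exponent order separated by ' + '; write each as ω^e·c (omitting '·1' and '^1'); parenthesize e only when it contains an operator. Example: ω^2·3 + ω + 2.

i=0: 9 = 2^(2 + 1) + 1 (b=2); 2→3: 3^(3 + 1) + 1 = 82; 82−1 = 81
i=1: 81 = 3^(3 + 1) (b=3); 3→4: 4^(4 + 1) = 1024; 1024−1 = 1023

ω^(ω + 1)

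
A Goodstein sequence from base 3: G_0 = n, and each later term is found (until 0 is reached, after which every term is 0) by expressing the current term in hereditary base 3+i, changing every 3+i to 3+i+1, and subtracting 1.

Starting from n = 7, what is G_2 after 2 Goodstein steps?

9

G_0 = 7. HB_3(7) = 2·3 + 1. Bump = 9. G_1 = 8.
G_1 = 8. HB_4(8) = 2·4. Bump = 10. G_2 = 9.
G_2 = 9. HB_5(9) = 5 + 4. Bump = 10. G_3 = 9.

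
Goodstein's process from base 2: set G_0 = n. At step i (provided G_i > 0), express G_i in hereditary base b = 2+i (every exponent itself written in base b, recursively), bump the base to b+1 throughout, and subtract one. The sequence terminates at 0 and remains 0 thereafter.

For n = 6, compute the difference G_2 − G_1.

6 —HB2→ 2^2 + 2 —bump→ 3^3 + 3 = 30 —(−1)→ 29
29 —HB3→ 3^3 + 2 —bump→ 4^4 + 2 = 258 —(−1)→ 257

228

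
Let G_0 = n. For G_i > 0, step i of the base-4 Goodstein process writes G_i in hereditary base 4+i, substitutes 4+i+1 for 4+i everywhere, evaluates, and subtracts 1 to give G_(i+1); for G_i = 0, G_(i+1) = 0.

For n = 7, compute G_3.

7

base 4: 7 = 4 + 3; at 5: 5 + 3 = 8; next = 7
base 5: 7 = 5 + 2; at 6: 6 + 2 = 8; next = 7
base 6: 7 = 6 + 1; at 7: 7 + 1 = 8; next = 7
base 7: 7 = 7; at 8: 8 = 8; next = 7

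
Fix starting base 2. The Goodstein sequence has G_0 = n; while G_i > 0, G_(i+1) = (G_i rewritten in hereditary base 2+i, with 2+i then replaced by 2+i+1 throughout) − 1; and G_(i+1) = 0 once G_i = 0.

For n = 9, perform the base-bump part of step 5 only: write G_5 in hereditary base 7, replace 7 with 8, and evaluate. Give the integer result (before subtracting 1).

(0) 9|_2 = 2^(2 + 1) + 1 ↦ 3^(3 + 1) + 1|_3 = 82 ⇒ 81
(1) 81|_3 = 3^(3 + 1) ↦ 4^(4 + 1)|_4 = 1024 ⇒ 1023
(2) 1023|_4 = 3·4^4 + 3·4^3 + 3·4^2 + 3·4 + 3 ↦ 3·5^5 + 3·5^3 + 3·5^2 + 3·5 + 3|_5 = 9843 ⇒ 9842
(3) 9842|_5 = 3·5^5 + 3·5^3 + 3·5^2 + 3·5 + 2 ↦ 3·6^6 + 3·6^3 + 3·6^2 + 3·6 + 2|_6 = 140744 ⇒ 140743
(4) 140743|_6 = 3·6^6 + 3·6^3 + 3·6^2 + 3·6 + 1 ↦ 3·7^7 + 3·7^3 + 3·7^2 + 3·7 + 1|_7 = 2471827 ⇒ 2471826
(5) 2471826|_7 = 3·7^7 + 3·7^3 + 3·7^2 + 3·7 ↦ 3·8^8 + 3·8^3 + 3·8^2 + 3·8|_8 = 50333400 ⇒ 50333399

50333400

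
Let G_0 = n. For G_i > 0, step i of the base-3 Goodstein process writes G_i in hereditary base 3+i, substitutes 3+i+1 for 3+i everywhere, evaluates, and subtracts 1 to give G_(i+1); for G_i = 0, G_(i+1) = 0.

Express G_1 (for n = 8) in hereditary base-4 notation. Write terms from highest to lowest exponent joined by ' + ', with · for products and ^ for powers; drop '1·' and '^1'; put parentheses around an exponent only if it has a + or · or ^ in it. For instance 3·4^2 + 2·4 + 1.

2·4 + 1

8 —HB3→ 2·3 + 2 —bump→ 2·4 + 2 = 10 —(−1)→ 9
9 —HB4→ 2·4 + 1 —bump→ 2·5 + 1 = 11 —(−1)→ 10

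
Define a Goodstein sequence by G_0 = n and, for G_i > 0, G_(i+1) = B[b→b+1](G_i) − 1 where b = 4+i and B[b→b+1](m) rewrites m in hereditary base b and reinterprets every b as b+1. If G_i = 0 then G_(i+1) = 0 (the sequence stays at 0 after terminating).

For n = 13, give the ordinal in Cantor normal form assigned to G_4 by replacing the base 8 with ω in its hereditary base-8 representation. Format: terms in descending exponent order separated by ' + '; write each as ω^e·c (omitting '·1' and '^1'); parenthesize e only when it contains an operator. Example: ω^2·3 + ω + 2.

ω·2 + 3

G_0=13  [base 4] 3·4 + 1  →[4↦5]→  3·5 + 1 = 16  −1 ⇒ G_1=15
G_1=15  [base 5] 3·5  →[5↦6]→  3·6 = 18  −1 ⇒ G_2=17
G_2=17  [base 6] 2·6 + 5  →[6↦7]→  2·7 + 5 = 19  −1 ⇒ G_3=18
G_3=18  [base 7] 2·7 + 4  →[7↦8]→  2·8 + 4 = 20  −1 ⇒ G_4=19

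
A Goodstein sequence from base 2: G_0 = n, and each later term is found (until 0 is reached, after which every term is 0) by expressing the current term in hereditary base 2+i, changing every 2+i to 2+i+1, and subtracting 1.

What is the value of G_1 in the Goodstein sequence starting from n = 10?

83

i=0: 10 = 2^(2 + 1) + 2 (b=2); 2→3: 3^(3 + 1) + 3 = 84; 84−1 = 83
i=1: 83 = 3^(3 + 1) + 2 (b=3); 3→4: 4^(4 + 1) + 2 = 1026; 1026−1 = 1025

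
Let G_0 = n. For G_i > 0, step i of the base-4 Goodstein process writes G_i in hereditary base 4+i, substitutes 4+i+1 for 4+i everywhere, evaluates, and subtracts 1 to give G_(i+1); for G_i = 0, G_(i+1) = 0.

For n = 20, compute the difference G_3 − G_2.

[0] 20 ≡ 4^2 + 4 (base 4). Lift 5: 30. −1: 29.
[1] 29 ≡ 5^2 + 4 (base 5). Lift 6: 40. −1: 39.
[2] 39 ≡ 6^2 + 3 (base 6). Lift 7: 52. −1: 51.

12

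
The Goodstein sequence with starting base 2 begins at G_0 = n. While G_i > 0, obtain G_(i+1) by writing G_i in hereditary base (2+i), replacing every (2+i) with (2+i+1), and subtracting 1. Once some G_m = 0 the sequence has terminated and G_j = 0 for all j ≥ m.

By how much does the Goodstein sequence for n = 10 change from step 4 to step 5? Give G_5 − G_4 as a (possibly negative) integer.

3935819

10 —HB2→ 2^(2 + 1) + 2 —bump→ 3^(3 + 1) + 3 = 84 —(−1)→ 83
83 —HB3→ 3^(3 + 1) + 2 —bump→ 4^(4 + 1) + 2 = 1026 —(−1)→ 1025
1025 —HB4→ 4^(4 + 1) + 1 —bump→ 5^(5 + 1) + 1 = 15626 —(−1)→ 15625
15625 —HB5→ 5^(5 + 1) —bump→ 6^(6 + 1) = 279936 —(−1)→ 279935
279935 —HB6→ 5·6^6 + 5·6^5 + 5·6^4 + 5·6^3 + 5·6^2 + 5·6 + 5 —bump→ 5·7^7 + 5·7^5 + 5·7^4 + 5·7^3 + 5·7^2 + 5·7 + 5 = 4215755 —(−1)→ 4215754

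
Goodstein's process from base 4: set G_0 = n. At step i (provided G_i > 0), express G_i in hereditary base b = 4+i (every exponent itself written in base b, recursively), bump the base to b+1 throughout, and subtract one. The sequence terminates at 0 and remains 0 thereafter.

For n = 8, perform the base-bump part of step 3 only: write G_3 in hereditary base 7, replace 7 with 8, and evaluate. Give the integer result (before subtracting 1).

[0] 8 ≡ 2·4 (base 4). Lift 5: 10. −1: 9.
[1] 9 ≡ 5 + 4 (base 5). Lift 6: 10. −1: 9.
[2] 9 ≡ 6 + 3 (base 6). Lift 7: 10. −1: 9.
[3] 9 ≡ 7 + 2 (base 7). Lift 8: 10. −1: 9.

10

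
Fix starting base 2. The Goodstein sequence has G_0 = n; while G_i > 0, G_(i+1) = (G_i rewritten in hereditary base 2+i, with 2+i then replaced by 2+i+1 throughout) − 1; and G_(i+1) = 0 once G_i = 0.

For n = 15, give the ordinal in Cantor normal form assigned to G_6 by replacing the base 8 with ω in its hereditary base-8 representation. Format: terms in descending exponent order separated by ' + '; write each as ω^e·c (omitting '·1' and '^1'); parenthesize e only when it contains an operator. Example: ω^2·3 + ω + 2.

i=0: 15 = 2^(2 + 1) + 2^2 + 2 + 1 (b=2); 2→3: 3^(3 + 1) + 3^3 + 3 + 1 = 112; 112−1 = 111
i=1: 111 = 3^(3 + 1) + 3^3 + 3 (b=3); 3→4: 4^(4 + 1) + 4^4 + 4 = 1284; 1284−1 = 1283
i=2: 1283 = 4^(4 + 1) + 4^4 + 3 (b=4); 4→5: 5^(5 + 1) + 5^5 + 3 = 18753; 18753−1 = 18752
i=3: 18752 = 5^(5 + 1) + 5^5 + 2 (b=5); 5→6: 6^(6 + 1) + 6^6 + 2 = 326594; 326594−1 = 326593
i=4: 326593 = 6^(6 + 1) + 6^6 + 1 (b=6); 6→7: 7^(7 + 1) + 7^7 + 1 = 6588345; 6588345−1 = 6588344
i=5: 6588344 = 7^(7 + 1) + 7^7 (b=7); 7→8: 8^(8 + 1) + 8^8 = 150994944; 150994944−1 = 150994943
i=6: 150994943 = 8^(8 + 1) + 7·8^7 + 7·8^6 + 7·8^5 + 7·8^4 + 7·8^3 + 7·8^2 + 7·8 + 7 (b=8); 8→9: 9^(9 + 1) + 7·9^7 + 7·9^6 + 7·9^5 + 7·9^4 + 7·9^3 + 7·9^2 + 7·9 + 7 = 3524450281; 3524450281−1 = 3524450280

ω^(ω + 1) + ω^7·7 + ω^6·7 + ω^5·7 + ω^4·7 + ω^3·7 + ω^2·7 + ω·7 + 7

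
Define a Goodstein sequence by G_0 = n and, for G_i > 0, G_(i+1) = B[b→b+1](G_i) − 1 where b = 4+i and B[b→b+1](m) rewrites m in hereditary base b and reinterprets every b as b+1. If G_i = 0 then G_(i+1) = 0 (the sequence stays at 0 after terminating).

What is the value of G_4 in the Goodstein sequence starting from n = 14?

G_0=14  [base 4] 3·4 + 2  →[4↦5]→  3·5 + 2 = 17  −1 ⇒ G_1=16
G_1=16  [base 5] 3·5 + 1  →[5↦6]→  3·6 + 1 = 19  −1 ⇒ G_2=18
G_2=18  [base 6] 3·6  →[6↦7]→  3·7 = 21  −1 ⇒ G_3=20
G_3=20  [base 7] 2·7 + 6  →[7↦8]→  2·8 + 6 = 22  −1 ⇒ G_4=21

21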